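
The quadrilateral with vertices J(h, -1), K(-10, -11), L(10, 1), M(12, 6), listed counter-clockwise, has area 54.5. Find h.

The doubled signed area Σ (x_i y_{i+1} − x_{i+1} y_i) is linear in h.
With h=0 it equals 126; the coefficient of h is -17 (from the two edges through J).
So -17·h + 126 = 2·54.5 = 109 ⇒ h = 1.

1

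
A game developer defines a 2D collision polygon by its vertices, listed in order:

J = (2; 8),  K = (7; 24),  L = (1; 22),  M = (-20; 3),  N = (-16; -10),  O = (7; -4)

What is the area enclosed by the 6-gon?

J→K: (2)(24) − (7)(8) = -8
K→L: (7)(22) − (1)(24) = 130
L→M: (1)(3) − (-20)(22) = 443
M→N: (-20)(-10) − (-16)(3) = 248
N→O: (-16)(-4) − (7)(-10) = 134
O→J: (7)(8) − (2)(-4) = 64
Σ = 1011
Area = |Σ|/2 = 505.5.

505.5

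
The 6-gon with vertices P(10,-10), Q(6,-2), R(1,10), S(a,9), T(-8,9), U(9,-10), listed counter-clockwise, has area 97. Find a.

-2

Write out the shoelace sum; only the two edges meeting at S involve a:
2·Area = [(1·9 − a·10) + (a·9 − (-8)·9)] + 111
       = -1·a + 192 = 194
⇒ a = -2.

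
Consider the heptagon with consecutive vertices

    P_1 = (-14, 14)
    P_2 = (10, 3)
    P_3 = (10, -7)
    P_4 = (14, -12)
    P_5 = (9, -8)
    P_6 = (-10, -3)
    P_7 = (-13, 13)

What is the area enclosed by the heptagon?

Apply the surveyor's formula: 2A = Σ (x_i·y_{i+1} − x_{i+1}·y_i), indices taken mod 7.
Σ = (-182) + (-100) + (-22) + (-4) + (-107) + (-169) + (0) = -584
Area = |Σ|/2 = 292.

292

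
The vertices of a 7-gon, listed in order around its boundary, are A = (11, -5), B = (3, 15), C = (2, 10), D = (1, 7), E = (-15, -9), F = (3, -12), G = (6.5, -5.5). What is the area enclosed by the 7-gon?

288.25

Apply the shoelace (surveyor's) formula: 2A = Σ (x_i·y_{i+1} − x_{i+1}·y_i), indices taken mod 7.
Σ = (180) + (0) + (4) + (96) + (207) + (61.5) + (28) = 576.5
Area = |Σ|/2 = 288.25.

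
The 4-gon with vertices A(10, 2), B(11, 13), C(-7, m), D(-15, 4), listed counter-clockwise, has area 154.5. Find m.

8

Write out the shoelace sum; only the two edges meeting at C involve m:
2·Area = [(11·m − (-7)·13) + ((-7)·4 − (-15)·m)] + 38
       = 26·m + 101 = 309
⇒ m = 8.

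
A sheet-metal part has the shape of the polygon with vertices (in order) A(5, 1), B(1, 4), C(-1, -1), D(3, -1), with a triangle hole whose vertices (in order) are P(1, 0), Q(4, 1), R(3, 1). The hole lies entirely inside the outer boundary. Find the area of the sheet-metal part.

Outer boundary:
Cross-terms: 19, 3, 4, 8  ⇒  Σ = 34
Area = |Σ|/2 = 17.
Hole:
Apply the shoelace formula: 2A = Σ (x_i·y_{i+1} − x_{i+1}·y_i), indices taken mod 3.
P→Q: (1)(1) − (4)(0) = 1
Q→R: (4)(1) − (3)(1) = 1
R→P: (3)(0) − (1)(1) = -1
Σ = 1
Area = |Σ|/2 = 0.5.
Net area = 17 − 0.5 = 16.5.

16.5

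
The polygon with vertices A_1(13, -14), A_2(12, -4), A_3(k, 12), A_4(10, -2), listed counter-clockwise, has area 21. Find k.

8

The doubled signed area Σ (x_i y_{i+1} − x_{i+1} y_i) is linear in k.
With k=0 it equals 26; the coefficient of k is 2 (from the two edges through A_3).
So 2·k + 26 = 2·21 = 42 ⇒ k = 8.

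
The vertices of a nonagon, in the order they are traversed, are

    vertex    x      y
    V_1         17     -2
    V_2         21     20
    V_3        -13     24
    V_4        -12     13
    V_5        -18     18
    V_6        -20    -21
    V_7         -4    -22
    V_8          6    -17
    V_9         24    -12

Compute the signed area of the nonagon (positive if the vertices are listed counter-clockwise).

1534.5

Apply the shoelace formula: 2A = Σ (x_i·y_{i+1} − x_{i+1}·y_i), indices taken mod 9.
Σ = (382) + (764) + (119) + (18) + (738) + (356) + (200) + (336) + (156) = 3069
Signed area = Σ/2 = 1534.5 (positive ⇒ counter-clockwise traversal).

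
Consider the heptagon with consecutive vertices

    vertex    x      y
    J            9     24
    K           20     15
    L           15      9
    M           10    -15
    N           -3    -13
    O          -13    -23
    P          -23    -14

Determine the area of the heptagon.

876.5

Apply the shoelace (surveyor's) formula: 2A = Σ (x_i·y_{i+1} − x_{i+1}·y_i), indices taken mod 7.
Σ = (-345) + (-45) + (-315) + (-175) + (-100) + (-347) + (-426) = -1753
Area = |Σ|/2 = 876.5.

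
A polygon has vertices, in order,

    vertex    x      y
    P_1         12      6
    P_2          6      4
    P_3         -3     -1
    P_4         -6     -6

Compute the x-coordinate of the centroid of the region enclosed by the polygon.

Apply the shoelace formula. First the cross-terms c_i = x_i·y_{i+1} − x_{i+1}·y_i:
  12, 6, 12, 36  ⇒  2A = 66, A = 33.
Then Σ (x_i + x_{i+1})·c_i = 342, so x̄ = 342 / (6·33) = 19/11.

19/11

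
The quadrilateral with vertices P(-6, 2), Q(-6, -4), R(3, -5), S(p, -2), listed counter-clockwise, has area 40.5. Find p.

3

The doubled signed area Σ (x_i y_{i+1} − x_{i+1} y_i) is linear in p.
With p=0 it equals 60; the coefficient of p is 7 (from the two edges through S).
So 7·p + 60 = 2·40.5 = 81 ⇒ p = 3.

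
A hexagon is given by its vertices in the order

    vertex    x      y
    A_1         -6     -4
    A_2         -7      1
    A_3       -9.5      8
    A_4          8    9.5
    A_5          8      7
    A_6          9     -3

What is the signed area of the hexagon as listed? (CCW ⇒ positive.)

Apply Gauss's area formula: 2A = Σ (x_i·y_{i+1} − x_{i+1}·y_i), indices taken mod 6.
Σ = (-34) + (-46.5) + (-154.25) + (-20) + (-87) + (-54) = -395.75
Signed area = Σ/2 = -197.875 (negative ⇒ clockwise traversal).

-197.875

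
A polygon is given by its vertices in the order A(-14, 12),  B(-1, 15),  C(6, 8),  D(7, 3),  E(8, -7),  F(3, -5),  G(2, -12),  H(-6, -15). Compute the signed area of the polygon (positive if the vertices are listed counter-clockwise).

A→B: (-14)(15) − (-1)(12) = -198
B→C: (-1)(8) − (6)(15) = -98
C→D: (6)(3) − (7)(8) = -38
D→E: (7)(-7) − (8)(3) = -73
E→F: (8)(-5) − (3)(-7) = -19
F→G: (3)(-12) − (2)(-5) = -26
G→H: (2)(-15) − (-6)(-12) = -102
H→A: (-6)(12) − (-14)(-15) = -282
Σ = -836
Signed area = Σ/2 = -418 (negative ⇒ clockwise traversal).

-418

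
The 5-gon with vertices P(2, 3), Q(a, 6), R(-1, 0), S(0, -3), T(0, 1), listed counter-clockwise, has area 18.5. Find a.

Write out the shoelace sum; only the two edges meeting at Q involve a:
2·Area = [(2·6 − a·3) + (a·0 − (-1)·6)] + 1
       = -3·a + 19 = 37
⇒ a = -6.

-6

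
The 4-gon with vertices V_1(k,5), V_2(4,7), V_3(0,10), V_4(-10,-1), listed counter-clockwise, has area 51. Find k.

4

The doubled signed area Σ (x_i y_{i+1} − x_{i+1} y_i) is linear in k.
With k=0 it equals 70; the coefficient of k is 8 (from the two edges through V_1).
So 8·k + 70 = 2·51 = 102 ⇒ k = 4.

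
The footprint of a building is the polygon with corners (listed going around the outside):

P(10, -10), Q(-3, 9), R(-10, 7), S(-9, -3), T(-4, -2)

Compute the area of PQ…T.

144

Apply the shoelace (surveyor's) formula: 2A = Σ (x_i·y_{i+1} − x_{i+1}·y_i), indices taken mod 5.
Cross-terms: 60, 69, 93, 6, 60  ⇒  Σ = 288
Area = |Σ|/2 = 144.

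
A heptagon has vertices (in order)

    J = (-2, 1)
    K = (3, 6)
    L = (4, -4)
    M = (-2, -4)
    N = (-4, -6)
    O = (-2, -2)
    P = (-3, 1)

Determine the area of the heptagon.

46

Σ = (-15) + (-36) + (-24) + (-4) + (-4) + (-8) + (-1) = -92
Area = |Σ|/2 = 46.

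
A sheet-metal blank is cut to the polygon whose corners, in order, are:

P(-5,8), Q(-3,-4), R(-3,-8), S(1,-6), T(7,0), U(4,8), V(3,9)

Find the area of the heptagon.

130.5

Cross-terms: 44, 12, 26, 42, 56, 12, 69  ⇒  Σ = 261
Area = |Σ|/2 = 130.5.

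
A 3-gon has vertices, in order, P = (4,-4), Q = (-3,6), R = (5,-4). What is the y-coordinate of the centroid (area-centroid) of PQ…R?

Apply the shoelace (surveyor's) formula. First the cross-terms c_i = x_i·y_{i+1} − x_{i+1}·y_i:
  12, -18, -4  ⇒  2A = -10, A = -5.
Then Σ (y_i + y_{i+1})·c_i = 20, so ȳ = 20 / (6·(-5)) = -2/3.

-2/3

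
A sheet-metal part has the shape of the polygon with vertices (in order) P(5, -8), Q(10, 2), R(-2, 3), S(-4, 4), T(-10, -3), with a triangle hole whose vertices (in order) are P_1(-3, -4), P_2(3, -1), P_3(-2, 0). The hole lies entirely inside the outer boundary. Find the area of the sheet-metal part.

Outer boundary:
Apply the shoelace formula: 2A = Σ (x_i·y_{i+1} − x_{i+1}·y_i), indices taken mod 5.
Σ = (90) + (34) + (4) + (52) + (95) = 275
Area = |Σ|/2 = 137.5.
Hole:
Apply Gauss's area formula: 2A = Σ (x_i·y_{i+1} − x_{i+1}·y_i), indices taken mod 3.
P_1→P_2: (-3)(-1) − (3)(-4) = 15
P_2→P_3: (3)(0) − (-2)(-1) = -2
P_3→P_1: (-2)(-4) − (-3)(0) = 8
Σ = 21
Area = |Σ|/2 = 10.5.
Net area = 137.5 − 10.5 = 127.

127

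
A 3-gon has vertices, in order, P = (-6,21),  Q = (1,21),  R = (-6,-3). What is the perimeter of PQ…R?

|PQ| = √((7)² + (0)²) = √49 = 7
|QR| = √((-7)² + (-24)²) = √625 = 25
|RP| = √((0)² + (24)²) = √576 = 24
Perimeter = 7 + 25 + 24 = 56.

56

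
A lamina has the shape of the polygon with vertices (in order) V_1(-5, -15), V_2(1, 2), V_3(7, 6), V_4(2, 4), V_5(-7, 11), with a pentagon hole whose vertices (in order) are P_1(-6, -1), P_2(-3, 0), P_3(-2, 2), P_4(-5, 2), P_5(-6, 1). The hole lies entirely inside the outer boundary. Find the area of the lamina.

Outer boundary:
Apply Gauss's area formula: 2A = Σ (x_i·y_{i+1} − x_{i+1}·y_i), indices taken mod 5.
Σ = (5) + (-8) + (16) + (50) + (160) = 223
Area = |Σ|/2 = 111.5.
Hole:
Apply Gauss's area formula: 2A = Σ (x_i·y_{i+1} − x_{i+1}·y_i), indices taken mod 5.
Cross-terms: -3, -6, 6, 7, 12  ⇒  Σ = 16
Area = |Σ|/2 = 8.
Net area = 111.5 − 8 = 103.5.

103.5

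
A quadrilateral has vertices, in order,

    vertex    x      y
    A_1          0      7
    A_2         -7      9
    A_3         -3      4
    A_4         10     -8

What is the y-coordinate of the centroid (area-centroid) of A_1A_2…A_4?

2.5

Apply Gauss's area formula. First the cross-terms c_i = x_i·y_{i+1} − x_{i+1}·y_i:
  49, -1, -16, 70  ⇒  2A = 102, A = 51.
Then Σ (y_i + y_{i+1})·c_i = 765, so ȳ = 765 / (6·51) = 2.5.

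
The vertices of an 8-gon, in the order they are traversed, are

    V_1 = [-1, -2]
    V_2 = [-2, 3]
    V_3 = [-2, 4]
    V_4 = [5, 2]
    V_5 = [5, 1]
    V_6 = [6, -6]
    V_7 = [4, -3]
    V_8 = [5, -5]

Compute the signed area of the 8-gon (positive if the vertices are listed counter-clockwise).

Apply the shoelace formula: 2A = Σ (x_i·y_{i+1} − x_{i+1}·y_i), indices taken mod 8.
Σ = (-7) + (-2) + (-24) + (-5) + (-36) + (6) + (-5) + (-15) = -88
Signed area = Σ/2 = -44 (negative ⇒ clockwise traversal).

-44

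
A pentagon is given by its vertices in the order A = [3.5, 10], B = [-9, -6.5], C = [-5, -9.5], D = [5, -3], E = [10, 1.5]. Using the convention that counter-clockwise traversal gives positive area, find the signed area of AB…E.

157.5

Σ = (67.25) + (53) + (62.5) + (37.5) + (94.75) = 315
Signed area = Σ/2 = 157.5 (positive ⇒ counter-clockwise traversal).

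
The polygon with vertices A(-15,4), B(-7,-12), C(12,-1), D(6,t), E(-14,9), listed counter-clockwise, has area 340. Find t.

The doubled signed area Σ (x_i y_{i+1} − x_{i+1} y_i) is linear in t.
With t=0 it equals 498; the coefficient of t is 26 (from the two edges through D).
So 26·t + 498 = 2·340 = 680 ⇒ t = 7.

7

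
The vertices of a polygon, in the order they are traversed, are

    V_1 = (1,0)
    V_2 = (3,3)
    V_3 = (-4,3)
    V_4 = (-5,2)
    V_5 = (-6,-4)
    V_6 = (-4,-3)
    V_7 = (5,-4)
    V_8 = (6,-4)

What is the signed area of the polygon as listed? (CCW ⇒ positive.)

Σ = (3) + (21) + (7) + (32) + (2) + (31) + (4) + (4) = 104
Signed area = Σ/2 = 52 (positive ⇒ counter-clockwise traversal).

52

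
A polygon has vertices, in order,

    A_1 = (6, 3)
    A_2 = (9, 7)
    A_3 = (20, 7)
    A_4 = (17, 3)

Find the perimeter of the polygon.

32

|A_1A_2| = √((3)² + (4)²) = √25 = 5
|A_2A_3| = √((11)² + (0)²) = √121 = 11
|A_3A_4| = √((-3)² + (-4)²) = √25 = 5
|A_4A_1| = √((-11)² + (0)²) = √121 = 11
Perimeter = 5 + 11 + 5 + 11 = 32.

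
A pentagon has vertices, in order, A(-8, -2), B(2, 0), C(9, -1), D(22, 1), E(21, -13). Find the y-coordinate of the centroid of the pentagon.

Apply the surveyor's formula. First the cross-terms c_i = x_i·y_{i+1} − x_{i+1}·y_i:
  4, -2, 31, -307, -146  ⇒  2A = -420, A = -210.
Then Σ (y_i + y_{i+1})·c_i = 5868, so ȳ = 5868 / (6·(-210)) = -163/35.

-163/35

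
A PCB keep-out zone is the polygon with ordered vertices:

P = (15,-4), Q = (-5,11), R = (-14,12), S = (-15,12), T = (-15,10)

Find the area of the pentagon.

95.5

Cross-terms: 145, 94, 12, 30, -90  ⇒  Σ = 191
Area = |Σ|/2 = 95.5.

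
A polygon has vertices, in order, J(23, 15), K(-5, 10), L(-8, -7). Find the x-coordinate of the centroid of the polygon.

10/3

Apply Gauss's area formula. First the cross-terms c_i = x_i·y_{i+1} − x_{i+1}·y_i:
  305, 115, 41  ⇒  2A = 461, A = 230.5.
Then Σ (x_i + x_{i+1})·c_i = 4610, so x̄ = 4610 / (6·230.5) = 10/3.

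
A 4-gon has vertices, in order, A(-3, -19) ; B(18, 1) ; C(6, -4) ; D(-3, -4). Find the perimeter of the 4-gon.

66

|AB| = √((21)² + (20)²) = √841 = 29
|BC| = √((-12)² + (-5)²) = √169 = 13
|CD| = √((-9)² + (0)²) = √81 = 9
|DA| = √((0)² + (-15)²) = √225 = 15
Perimeter = 29 + 13 + 9 + 15 = 66.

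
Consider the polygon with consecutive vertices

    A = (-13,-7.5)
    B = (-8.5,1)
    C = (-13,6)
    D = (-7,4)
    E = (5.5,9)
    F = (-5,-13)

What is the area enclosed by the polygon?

183.875

Apply Gauss's area formula: 2A = Σ (x_i·y_{i+1} − x_{i+1}·y_i), indices taken mod 6.
Σ = (-76.75) + (-38) + (-10) + (-85) + (-26.5) + (-131.5) = -367.75
Area = |Σ|/2 = 183.875.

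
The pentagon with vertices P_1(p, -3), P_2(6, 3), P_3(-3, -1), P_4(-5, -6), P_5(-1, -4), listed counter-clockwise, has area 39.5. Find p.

The doubled signed area Σ (x_i y_{i+1} − x_{i+1} y_i) is linear in p.
With p=0 it equals 51; the coefficient of p is 7 (from the two edges through P_1).
So 7·p + 51 = 2·39.5 = 79 ⇒ p = 4.

4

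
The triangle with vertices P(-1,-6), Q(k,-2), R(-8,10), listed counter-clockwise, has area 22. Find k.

0

The doubled signed area Σ (x_i y_{i+1} − x_{i+1} y_i) is linear in k.
With k=0 it equals 44; the coefficient of k is 16 (from the two edges through Q).
So 16·k + 44 = 2·22 = 44 ⇒ k = 0.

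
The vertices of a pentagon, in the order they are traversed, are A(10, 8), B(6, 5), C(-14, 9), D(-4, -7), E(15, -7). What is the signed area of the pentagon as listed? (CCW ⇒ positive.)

291.5

Apply the shoelace formula: 2A = Σ (x_i·y_{i+1} − x_{i+1}·y_i), indices taken mod 5.
Σ = (2) + (124) + (134) + (133) + (190) = 583
Signed area = Σ/2 = 291.5 (positive ⇒ counter-clockwise traversal).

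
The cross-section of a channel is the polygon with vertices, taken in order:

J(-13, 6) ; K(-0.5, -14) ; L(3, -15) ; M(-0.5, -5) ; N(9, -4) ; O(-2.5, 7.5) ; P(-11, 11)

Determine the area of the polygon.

224.25

Apply the shoelace formula: 2A = Σ (x_i·y_{i+1} − x_{i+1}·y_i), indices taken mod 7.
Σ = (185) + (49.5) + (-22.5) + (47) + (57.5) + (55) + (77) = 448.5
Area = |Σ|/2 = 224.25.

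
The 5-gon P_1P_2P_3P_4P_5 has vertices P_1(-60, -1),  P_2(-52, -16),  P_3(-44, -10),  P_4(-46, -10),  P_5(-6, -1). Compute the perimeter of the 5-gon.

124

|P_1P_2| = √((8)² + (-15)²) = √289 = 17
|P_2P_3| = √((8)² + (6)²) = √100 = 10
|P_3P_4| = √((-2)² + (0)²) = √4 = 2
|P_4P_5| = √((40)² + (9)²) = √1681 = 41
|P_5P_1| = √((-54)² + (0)²) = √2916 = 54
Perimeter = 17 + 10 + 2 + 41 + 54 = 124.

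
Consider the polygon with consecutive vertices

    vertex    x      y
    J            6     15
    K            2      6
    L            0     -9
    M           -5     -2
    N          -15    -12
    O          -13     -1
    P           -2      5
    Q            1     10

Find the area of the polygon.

Cross-terms: 6, -18, -45, 30, -141, -67, -25, -45  ⇒  Σ = -305
Area = |Σ|/2 = 152.5.

152.5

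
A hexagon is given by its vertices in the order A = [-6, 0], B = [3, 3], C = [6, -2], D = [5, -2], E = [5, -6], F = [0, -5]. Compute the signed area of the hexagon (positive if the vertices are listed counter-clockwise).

-59.5

Apply the surveyor's formula: 2A = Σ (x_i·y_{i+1} − x_{i+1}·y_i), indices taken mod 6.
Σ = (-18) + (-24) + (-2) + (-20) + (-25) + (-30) = -119
Signed area = Σ/2 = -59.5 (negative ⇒ clockwise traversal).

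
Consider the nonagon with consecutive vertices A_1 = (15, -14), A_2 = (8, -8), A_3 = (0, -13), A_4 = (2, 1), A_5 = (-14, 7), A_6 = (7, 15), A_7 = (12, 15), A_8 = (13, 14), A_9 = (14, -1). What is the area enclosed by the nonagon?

Σ = (-8) + (-104) + (26) + (28) + (-259) + (-75) + (-27) + (-209) + (-181) = -809
Area = |Σ|/2 = 404.5.

404.5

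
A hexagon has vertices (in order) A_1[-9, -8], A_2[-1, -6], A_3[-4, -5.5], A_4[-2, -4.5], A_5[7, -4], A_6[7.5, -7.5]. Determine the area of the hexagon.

Σ = (46) + (-18.5) + (7) + (39.5) + (-22.5) + (-127.5) = -76
Area = |Σ|/2 = 38.

38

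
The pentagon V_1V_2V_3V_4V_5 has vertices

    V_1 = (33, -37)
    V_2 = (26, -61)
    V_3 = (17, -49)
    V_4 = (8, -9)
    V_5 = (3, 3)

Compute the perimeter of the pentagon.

144

|V_1V_2| = √((-7)² + (-24)²) = √625 = 25
|V_2V_3| = √((-9)² + (12)²) = √225 = 15
|V_3V_4| = √((-9)² + (40)²) = √1681 = 41
|V_4V_5| = √((-5)² + (12)²) = √169 = 13
|V_5V_1| = √((30)² + (-40)²) = √2500 = 50
Perimeter = 25 + 15 + 41 + 13 + 50 = 144.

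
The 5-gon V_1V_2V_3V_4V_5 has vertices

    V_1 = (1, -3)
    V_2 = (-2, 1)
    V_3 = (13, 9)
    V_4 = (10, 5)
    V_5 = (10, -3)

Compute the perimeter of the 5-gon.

|V_1V_2| = √((-3)² + (4)²) = √25 = 5
|V_2V_3| = √((15)² + (8)²) = √289 = 17
|V_3V_4| = √((-3)² + (-4)²) = √25 = 5
|V_4V_5| = √((0)² + (-8)²) = √64 = 8
|V_5V_1| = √((-9)² + (0)²) = √81 = 9
Perimeter = 5 + 17 + 5 + 8 + 9 = 44.

44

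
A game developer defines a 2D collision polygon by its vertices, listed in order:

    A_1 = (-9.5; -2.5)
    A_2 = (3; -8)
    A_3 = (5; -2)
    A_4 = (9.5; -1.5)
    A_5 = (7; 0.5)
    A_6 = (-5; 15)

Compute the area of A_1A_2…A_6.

Apply the surveyor's formula: 2A = Σ (x_i·y_{i+1} − x_{i+1}·y_i), indices taken mod 6.
Σ = (83.5) + (34) + (11.5) + (15.25) + (107.5) + (155) = 406.75
Area = |Σ|/2 = 203.375.

203.375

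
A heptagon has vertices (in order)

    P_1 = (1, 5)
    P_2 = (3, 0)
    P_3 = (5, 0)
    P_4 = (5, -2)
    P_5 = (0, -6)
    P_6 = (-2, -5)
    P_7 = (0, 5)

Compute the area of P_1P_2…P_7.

Σ = (-15) + (0) + (-10) + (-30) + (-12) + (-10) + (-5) = -82
Area = |Σ|/2 = 41.

41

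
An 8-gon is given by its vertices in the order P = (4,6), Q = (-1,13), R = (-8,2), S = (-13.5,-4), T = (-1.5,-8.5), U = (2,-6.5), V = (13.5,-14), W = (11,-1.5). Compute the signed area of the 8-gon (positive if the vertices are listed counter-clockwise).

Apply Gauss's area formula: 2A = Σ (x_i·y_{i+1} − x_{i+1}·y_i), indices taken mod 8.
Cross-terms: 58, 102, 59, 108.75, 26.75, 59.75, 133.75, 72  ⇒  Σ = 620
Signed area = Σ/2 = 310 (positive ⇒ counter-clockwise traversal).

310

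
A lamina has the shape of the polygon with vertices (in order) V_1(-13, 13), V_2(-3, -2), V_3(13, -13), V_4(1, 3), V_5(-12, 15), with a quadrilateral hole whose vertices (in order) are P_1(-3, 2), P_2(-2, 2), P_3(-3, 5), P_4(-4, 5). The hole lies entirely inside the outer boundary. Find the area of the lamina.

Outer boundary:
V_1→V_2: (-13)(-2) − (-3)(13) = 65
V_2→V_3: (-3)(-13) − (13)(-2) = 65
V_3→V_4: (13)(3) − (1)(-13) = 52
V_4→V_5: (1)(15) − (-12)(3) = 51
V_5→V_1: (-12)(13) − (-13)(15) = 39
Σ = 272
Area = |Σ|/2 = 136.
Hole:
Cross-terms: -2, -4, 5, 7  ⇒  Σ = 6
Area = |Σ|/2 = 3.
Net area = 136 − 3 = 133.

133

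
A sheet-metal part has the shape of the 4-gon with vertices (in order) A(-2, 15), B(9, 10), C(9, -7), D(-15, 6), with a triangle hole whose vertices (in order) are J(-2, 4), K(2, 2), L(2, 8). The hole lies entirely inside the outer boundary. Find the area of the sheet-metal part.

Outer boundary:
Apply the surveyor's formula: 2A = Σ (x_i·y_{i+1} − x_{i+1}·y_i), indices taken mod 4.
Cross-terms: -155, -153, -51, -213  ⇒  Σ = -572
Area = |Σ|/2 = 286.
Hole:
Σ = (-12) + (12) + (24) = 24
Area = |Σ|/2 = 12.
Net area = 286 − 12 = 274.

274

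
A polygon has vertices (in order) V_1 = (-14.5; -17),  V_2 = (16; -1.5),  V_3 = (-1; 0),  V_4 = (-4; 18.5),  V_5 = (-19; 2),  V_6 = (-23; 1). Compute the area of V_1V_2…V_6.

Apply the shoelace (surveyor's) formula: 2A = Σ (x_i·y_{i+1} − x_{i+1}·y_i), indices taken mod 6.
Σ = (293.75) + (-1.5) + (-18.5) + (343.5) + (27) + (405.5) = 1049.75
Area = |Σ|/2 = 524.875.

524.875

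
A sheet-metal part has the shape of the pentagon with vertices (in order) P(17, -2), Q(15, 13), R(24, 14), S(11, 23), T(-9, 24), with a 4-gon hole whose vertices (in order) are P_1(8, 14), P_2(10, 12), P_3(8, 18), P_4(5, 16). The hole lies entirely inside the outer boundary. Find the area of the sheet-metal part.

304

Outer boundary:
Apply Gauss's area formula: 2A = Σ (x_i·y_{i+1} − x_{i+1}·y_i), indices taken mod 5.
Σ = (251) + (-102) + (398) + (471) + (-390) = 628
Area = |Σ|/2 = 314.
Hole:
Apply the shoelace formula: 2A = Σ (x_i·y_{i+1} − x_{i+1}·y_i), indices taken mod 4.
Σ = (-44) + (84) + (38) + (-58) = 20
Area = |Σ|/2 = 10.
Net area = 314 − 10 = 304.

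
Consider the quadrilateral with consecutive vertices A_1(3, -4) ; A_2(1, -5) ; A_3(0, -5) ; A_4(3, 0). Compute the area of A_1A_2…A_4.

6.5

Σ = (-11) + (-5) + (15) + (-12) = -13
Area = |Σ|/2 = 6.5.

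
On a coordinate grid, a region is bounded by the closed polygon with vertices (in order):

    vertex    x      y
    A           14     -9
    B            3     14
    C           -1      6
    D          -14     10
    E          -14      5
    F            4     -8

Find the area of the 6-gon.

283.5

Cross-terms: 223, 32, 74, 70, 92, 76  ⇒  Σ = 567
Area = |Σ|/2 = 283.5.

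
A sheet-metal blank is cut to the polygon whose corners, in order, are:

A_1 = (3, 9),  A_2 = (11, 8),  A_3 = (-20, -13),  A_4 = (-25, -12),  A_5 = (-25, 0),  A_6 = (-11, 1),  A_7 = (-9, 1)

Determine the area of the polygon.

277

Apply the shoelace (surveyor's) formula: 2A = Σ (x_i·y_{i+1} − x_{i+1}·y_i), indices taken mod 7.
Cross-terms: -75, 17, -85, -300, -25, -2, -84  ⇒  Σ = -554
Area = |Σ|/2 = 277.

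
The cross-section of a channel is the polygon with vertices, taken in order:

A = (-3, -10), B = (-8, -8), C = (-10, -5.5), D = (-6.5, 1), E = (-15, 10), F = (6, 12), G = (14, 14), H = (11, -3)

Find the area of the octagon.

Σ = (-56) + (-36) + (-45.75) + (-50) + (-240) + (-84) + (-196) + (-119) = -826.75
Area = |Σ|/2 = 413.375.

413.375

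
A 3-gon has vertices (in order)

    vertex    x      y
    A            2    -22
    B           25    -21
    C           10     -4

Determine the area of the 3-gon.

Cross-terms: 508, 110, -212  ⇒  Σ = 406
Area = |Σ|/2 = 203.

203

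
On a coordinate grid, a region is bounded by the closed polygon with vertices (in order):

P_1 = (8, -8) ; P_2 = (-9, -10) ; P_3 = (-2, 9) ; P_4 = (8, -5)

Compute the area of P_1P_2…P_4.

Σ = (-152) + (-101) + (-62) + (-24) = -339
Area = |Σ|/2 = 169.5.

169.5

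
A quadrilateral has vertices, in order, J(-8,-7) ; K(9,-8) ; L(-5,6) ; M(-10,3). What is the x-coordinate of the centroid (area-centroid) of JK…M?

-2.6

Apply the surveyor's formula. First the cross-terms c_i = x_i·y_{i+1} − x_{i+1}·y_i:
  127, 14, 45, 94  ⇒  2A = 280, A = 140.
Then Σ (x_i + x_{i+1})·c_i = -2184, so x̄ = -2184 / (6·140) = -2.6.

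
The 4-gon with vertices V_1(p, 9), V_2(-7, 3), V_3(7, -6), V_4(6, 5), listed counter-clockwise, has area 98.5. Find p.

6

Write out the shoelace sum; only the two edges meeting at V_1 involve p:
2·Area = [(6·9 − p·5) + (p·3 − (-7)·9)] + 92
       = -2·p + 209 = 197
⇒ p = 6.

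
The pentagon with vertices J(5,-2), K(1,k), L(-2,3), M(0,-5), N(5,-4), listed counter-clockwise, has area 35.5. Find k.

The doubled signed area Σ (x_i y_{i+1} − x_{i+1} y_i) is linear in k.
With k=0 it equals 50; the coefficient of k is 7 (from the two edges through K).
So 7·k + 50 = 2·35.5 = 71 ⇒ k = 3.

3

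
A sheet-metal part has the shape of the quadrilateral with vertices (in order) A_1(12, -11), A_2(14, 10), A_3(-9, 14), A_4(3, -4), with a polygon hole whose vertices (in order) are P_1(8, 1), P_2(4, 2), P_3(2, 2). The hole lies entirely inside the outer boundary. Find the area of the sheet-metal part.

283.5

Outer boundary:
Apply the shoelace formula: 2A = Σ (x_i·y_{i+1} − x_{i+1}·y_i), indices taken mod 4.
A_1→A_2: (12)(10) − (14)(-11) = 274
A_2→A_3: (14)(14) − (-9)(10) = 286
A_3→A_4: (-9)(-4) − (3)(14) = -6
A_4→A_1: (3)(-11) − (12)(-4) = 15
Σ = 569
Area = |Σ|/2 = 284.5.
Hole:
Σ = (12) + (4) + (-14) = 2
Area = |Σ|/2 = 1.
Net area = 284.5 − 1 = 283.5.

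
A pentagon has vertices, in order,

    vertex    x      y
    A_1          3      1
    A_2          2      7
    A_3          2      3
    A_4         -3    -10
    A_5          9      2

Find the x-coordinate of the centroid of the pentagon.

Apply the shoelace formula. First the cross-terms c_i = x_i·y_{i+1} − x_{i+1}·y_i:
  19, -8, -11, 84, 3  ⇒  2A = 87, A = 43.5.
Then Σ (x_i + x_{i+1})·c_i = 614, so x̄ = 614 / (6·43.5) = 614/261.

614/261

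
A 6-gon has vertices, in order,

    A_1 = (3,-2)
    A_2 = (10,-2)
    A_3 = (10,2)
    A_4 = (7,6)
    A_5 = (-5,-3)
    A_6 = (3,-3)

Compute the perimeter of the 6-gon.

40

|A_1A_2| = √((7)² + (0)²) = √49 = 7
|A_2A_3| = √((0)² + (4)²) = √16 = 4
|A_3A_4| = √((-3)² + (4)²) = √25 = 5
|A_4A_5| = √((-12)² + (-9)²) = √225 = 15
|A_5A_6| = √((8)² + (0)²) = √64 = 8
|A_6A_1| = √((0)² + (1)²) = √1 = 1
Perimeter = 7 + 4 + 5 + 15 + 8 + 1 = 40.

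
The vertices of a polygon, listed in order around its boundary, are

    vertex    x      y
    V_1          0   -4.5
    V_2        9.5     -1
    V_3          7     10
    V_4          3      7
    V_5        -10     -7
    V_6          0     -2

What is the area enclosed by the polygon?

Σ = (42.75) + (102) + (19) + (49) + (20) + (0) = 232.75
Area = |Σ|/2 = 116.375.

116.375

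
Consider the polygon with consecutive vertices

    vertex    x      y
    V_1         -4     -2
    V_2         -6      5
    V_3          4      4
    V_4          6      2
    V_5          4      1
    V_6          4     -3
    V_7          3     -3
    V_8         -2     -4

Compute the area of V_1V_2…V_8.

71.5

Apply the surveyor's formula: 2A = Σ (x_i·y_{i+1} − x_{i+1}·y_i), indices taken mod 8.
V_1→V_2: (-4)(5) − (-6)(-2) = -32
V_2→V_3: (-6)(4) − (4)(5) = -44
V_3→V_4: (4)(2) − (6)(4) = -16
V_4→V_5: (6)(1) − (4)(2) = -2
V_5→V_6: (4)(-3) − (4)(1) = -16
V_6→V_7: (4)(-3) − (3)(-3) = -3
V_7→V_8: (3)(-4) − (-2)(-3) = -18
V_8→V_1: (-2)(-2) − (-4)(-4) = -12
Σ = -143
Area = |Σ|/2 = 71.5.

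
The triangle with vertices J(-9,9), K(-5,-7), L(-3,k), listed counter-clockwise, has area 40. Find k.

5

The doubled signed area Σ (x_i y_{i+1} − x_{i+1} y_i) is linear in k.
With k=0 it equals 60; the coefficient of k is 4 (from the two edges through L).
So 4·k + 60 = 2·40 = 80 ⇒ k = 5.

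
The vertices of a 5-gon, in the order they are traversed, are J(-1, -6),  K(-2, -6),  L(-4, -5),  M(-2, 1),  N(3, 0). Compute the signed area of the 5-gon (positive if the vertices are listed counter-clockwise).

Apply the shoelace formula: 2A = Σ (x_i·y_{i+1} − x_{i+1}·y_i), indices taken mod 5.
Cross-terms: -6, -14, -14, -3, -18  ⇒  Σ = -55
Signed area = Σ/2 = -27.5 (negative ⇒ clockwise traversal).

-27.5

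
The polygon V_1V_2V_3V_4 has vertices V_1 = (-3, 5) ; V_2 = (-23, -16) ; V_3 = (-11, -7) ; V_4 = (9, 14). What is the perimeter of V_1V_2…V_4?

88

|V_1V_2| = √((-20)² + (-21)²) = √841 = 29
|V_2V_3| = √((12)² + (9)²) = √225 = 15
|V_3V_4| = √((20)² + (21)²) = √841 = 29
|V_4V_1| = √((-12)² + (-9)²) = √225 = 15
Perimeter = 29 + 15 + 29 + 15 = 88.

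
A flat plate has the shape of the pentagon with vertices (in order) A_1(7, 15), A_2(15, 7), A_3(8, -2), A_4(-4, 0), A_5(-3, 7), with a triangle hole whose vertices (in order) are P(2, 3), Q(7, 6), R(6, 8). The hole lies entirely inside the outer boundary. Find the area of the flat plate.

Outer boundary:
Apply the shoelace (surveyor's) formula: 2A = Σ (x_i·y_{i+1} − x_{i+1}·y_i), indices taken mod 5.
Σ = (-176) + (-86) + (-8) + (-28) + (-94) = -392
Area = |Σ|/2 = 196.
Hole:
Σ = (-9) + (20) + (2) = 13
Area = |Σ|/2 = 6.5.
Net area = 196 − 6.5 = 189.5.

189.5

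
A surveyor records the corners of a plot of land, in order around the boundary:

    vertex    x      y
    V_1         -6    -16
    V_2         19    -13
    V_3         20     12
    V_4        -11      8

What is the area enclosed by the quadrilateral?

Apply the shoelace (surveyor's) formula: 2A = Σ (x_i·y_{i+1} − x_{i+1}·y_i), indices taken mod 4.
Cross-terms: 382, 488, 292, 224  ⇒  Σ = 1386
Area = |Σ|/2 = 693.

693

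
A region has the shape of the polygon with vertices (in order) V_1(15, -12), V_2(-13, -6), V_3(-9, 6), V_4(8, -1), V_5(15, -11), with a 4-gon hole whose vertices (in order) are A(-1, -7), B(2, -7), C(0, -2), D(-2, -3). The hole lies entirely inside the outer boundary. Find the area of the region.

240.5

Outer boundary:
Apply the shoelace (surveyor's) formula: 2A = Σ (x_i·y_{i+1} − x_{i+1}·y_i), indices taken mod 5.
Cross-terms: -246, -132, -39, -73, -15  ⇒  Σ = -505
Area = |Σ|/2 = 252.5.
Hole:
Σ = (21) + (-4) + (-4) + (11) = 24
Area = |Σ|/2 = 12.
Net area = 252.5 − 12 = 240.5.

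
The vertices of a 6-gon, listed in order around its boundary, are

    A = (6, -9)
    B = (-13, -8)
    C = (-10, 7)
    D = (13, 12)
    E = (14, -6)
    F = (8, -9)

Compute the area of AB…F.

Apply the shoelace (surveyor's) formula: 2A = Σ (x_i·y_{i+1} − x_{i+1}·y_i), indices taken mod 6.
Σ = (-165) + (-171) + (-211) + (-246) + (-78) + (-18) = -889
Area = |Σ|/2 = 444.5.

444.5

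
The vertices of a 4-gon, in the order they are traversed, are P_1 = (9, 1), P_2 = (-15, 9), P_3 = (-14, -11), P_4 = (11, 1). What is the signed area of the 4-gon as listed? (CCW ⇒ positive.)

248

Apply the shoelace (surveyor's) formula: 2A = Σ (x_i·y_{i+1} − x_{i+1}·y_i), indices taken mod 4.
Σ = (96) + (291) + (107) + (2) = 496
Signed area = Σ/2 = 248 (positive ⇒ counter-clockwise traversal).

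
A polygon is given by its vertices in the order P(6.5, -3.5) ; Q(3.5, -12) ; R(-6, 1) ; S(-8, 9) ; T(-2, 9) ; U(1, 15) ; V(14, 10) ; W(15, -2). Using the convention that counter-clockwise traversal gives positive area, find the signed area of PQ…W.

Apply the shoelace formula: 2A = Σ (x_i·y_{i+1} − x_{i+1}·y_i), indices taken mod 8.
Cross-terms: -65.75, -68.5, -46, -54, -39, -200, -178, -39.5  ⇒  Σ = -690.75
Signed area = Σ/2 = -345.375 (negative ⇒ clockwise traversal).

-345.375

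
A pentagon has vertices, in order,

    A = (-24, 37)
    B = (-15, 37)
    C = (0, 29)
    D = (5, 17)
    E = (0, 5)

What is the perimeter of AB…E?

92

|AB| = √((9)² + (0)²) = √81 = 9
|BC| = √((15)² + (-8)²) = √289 = 17
|CD| = √((5)² + (-12)²) = √169 = 13
|DE| = √((-5)² + (-12)²) = √169 = 13
|EA| = √((-24)² + (32)²) = √1600 = 40
Perimeter = 9 + 17 + 13 + 13 + 40 = 92.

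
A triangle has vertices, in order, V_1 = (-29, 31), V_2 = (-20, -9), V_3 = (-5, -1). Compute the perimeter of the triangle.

98

|V_1V_2| = √((9)² + (-40)²) = √1681 = 41
|V_2V_3| = √((15)² + (8)²) = √289 = 17
|V_3V_1| = √((-24)² + (32)²) = √1600 = 40
Perimeter = 41 + 17 + 40 = 98.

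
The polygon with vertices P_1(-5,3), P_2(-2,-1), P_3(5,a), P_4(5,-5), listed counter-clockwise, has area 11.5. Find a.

-6

Write out the shoelace sum; only the two edges meeting at P_3 involve a:
2·Area = [((-2)·a − 5·(-1)) + (5·(-5) − 5·a)] + 1
       = -7·a + -19 = 23
⇒ a = -6.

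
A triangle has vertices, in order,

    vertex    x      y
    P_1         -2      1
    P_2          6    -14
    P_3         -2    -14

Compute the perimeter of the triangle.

40

|P_1P_2| = √((8)² + (-15)²) = √289 = 17
|P_2P_3| = √((-8)² + (0)²) = √64 = 8
|P_3P_1| = √((0)² + (15)²) = √225 = 15
Perimeter = 17 + 8 + 15 = 40.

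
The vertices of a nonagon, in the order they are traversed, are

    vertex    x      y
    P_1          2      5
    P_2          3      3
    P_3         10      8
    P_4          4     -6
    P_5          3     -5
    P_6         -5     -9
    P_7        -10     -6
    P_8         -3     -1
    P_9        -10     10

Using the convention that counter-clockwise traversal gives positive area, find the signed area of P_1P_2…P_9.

Cross-terms: -9, -6, -92, -2, -52, -60, -8, -40, -70  ⇒  Σ = -339
Signed area = Σ/2 = -169.5 (negative ⇒ clockwise traversal).

-169.5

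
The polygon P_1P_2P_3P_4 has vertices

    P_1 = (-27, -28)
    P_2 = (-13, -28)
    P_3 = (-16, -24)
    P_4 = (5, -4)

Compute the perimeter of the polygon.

88

|P_1P_2| = √((14)² + (0)²) = √196 = 14
|P_2P_3| = √((-3)² + (4)²) = √25 = 5
|P_3P_4| = √((21)² + (20)²) = √841 = 29
|P_4P_1| = √((-32)² + (-24)²) = √1600 = 40
Perimeter = 14 + 5 + 29 + 40 = 88.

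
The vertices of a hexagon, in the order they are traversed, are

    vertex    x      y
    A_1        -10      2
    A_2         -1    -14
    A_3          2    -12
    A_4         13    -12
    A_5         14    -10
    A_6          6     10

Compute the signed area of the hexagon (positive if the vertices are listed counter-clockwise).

332

A_1→A_2: (-10)(-14) − (-1)(2) = 142
A_2→A_3: (-1)(-12) − (2)(-14) = 40
A_3→A_4: (2)(-12) − (13)(-12) = 132
A_4→A_5: (13)(-10) − (14)(-12) = 38
A_5→A_6: (14)(10) − (6)(-10) = 200
A_6→A_1: (6)(2) − (-10)(10) = 112
Σ = 664
Signed area = Σ/2 = 332 (positive ⇒ counter-clockwise traversal).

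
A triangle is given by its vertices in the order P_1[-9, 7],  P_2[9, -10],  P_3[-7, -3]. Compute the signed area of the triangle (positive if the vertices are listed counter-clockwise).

-73

Apply the surveyor's formula: 2A = Σ (x_i·y_{i+1} − x_{i+1}·y_i), indices taken mod 3.
Σ = (27) + (-97) + (-76) = -146
Signed area = Σ/2 = -73 (negative ⇒ clockwise traversal).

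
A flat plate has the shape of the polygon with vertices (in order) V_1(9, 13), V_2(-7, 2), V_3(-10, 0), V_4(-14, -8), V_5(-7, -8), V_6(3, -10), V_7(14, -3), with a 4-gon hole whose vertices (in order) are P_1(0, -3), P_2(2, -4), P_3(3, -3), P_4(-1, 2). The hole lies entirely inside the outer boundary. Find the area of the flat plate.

340.5

Outer boundary:
V_1→V_2: (9)(2) − (-7)(13) = 109
V_2→V_3: (-7)(0) − (-10)(2) = 20
V_3→V_4: (-10)(-8) − (-14)(0) = 80
V_4→V_5: (-14)(-8) − (-7)(-8) = 56
V_5→V_6: (-7)(-10) − (3)(-8) = 94
V_6→V_7: (3)(-3) − (14)(-10) = 131
V_7→V_1: (14)(13) − (9)(-3) = 209
Σ = 699
Area = |Σ|/2 = 349.5.
Hole:
P_1→P_2: (0)(-4) − (2)(-3) = 6
P_2→P_3: (2)(-3) − (3)(-4) = 6
P_3→P_4: (3)(2) − (-1)(-3) = 3
P_4→P_1: (-1)(-3) − (0)(2) = 3
Σ = 18
Area = |Σ|/2 = 9.
Net area = 349.5 − 9 = 340.5.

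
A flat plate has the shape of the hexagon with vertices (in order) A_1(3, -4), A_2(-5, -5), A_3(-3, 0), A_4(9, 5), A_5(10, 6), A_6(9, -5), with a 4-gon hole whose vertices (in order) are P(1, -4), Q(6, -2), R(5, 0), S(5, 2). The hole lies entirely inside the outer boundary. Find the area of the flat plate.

83

Outer boundary:
Σ = (-35) + (-15) + (-15) + (4) + (-104) + (-21) = -186
Area = |Σ|/2 = 93.
Hole:
Σ = (22) + (10) + (10) + (-22) = 20
Area = |Σ|/2 = 10.
Net area = 93 − 10 = 83.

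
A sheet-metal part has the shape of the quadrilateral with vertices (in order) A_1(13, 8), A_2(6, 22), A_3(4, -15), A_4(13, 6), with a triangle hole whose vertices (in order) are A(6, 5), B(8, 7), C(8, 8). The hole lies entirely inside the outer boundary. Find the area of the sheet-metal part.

151.5

Outer boundary:
Apply the shoelace (surveyor's) formula: 2A = Σ (x_i·y_{i+1} − x_{i+1}·y_i), indices taken mod 4.
A_1→A_2: (13)(22) − (6)(8) = 238
A_2→A_3: (6)(-15) − (4)(22) = -178
A_3→A_4: (4)(6) − (13)(-15) = 219
A_4→A_1: (13)(8) − (13)(6) = 26
Σ = 305
Area = |Σ|/2 = 152.5.
Hole:
Apply the surveyor's formula: 2A = Σ (x_i·y_{i+1} − x_{i+1}·y_i), indices taken mod 3.
Σ = (2) + (8) + (-8) = 2
Area = |Σ|/2 = 1.
Net area = 152.5 − 1 = 151.5.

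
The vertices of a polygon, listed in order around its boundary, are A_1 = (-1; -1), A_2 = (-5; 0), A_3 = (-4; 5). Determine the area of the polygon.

Σ = (-5) + (-25) + (9) = -21
Area = |Σ|/2 = 10.5.

10.5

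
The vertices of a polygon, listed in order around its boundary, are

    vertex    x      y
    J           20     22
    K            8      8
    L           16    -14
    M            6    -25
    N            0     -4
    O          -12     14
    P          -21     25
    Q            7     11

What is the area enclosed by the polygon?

561

Cross-terms: -16, -240, -316, -24, -48, -6, -406, -66  ⇒  Σ = -1122
Area = |Σ|/2 = 561.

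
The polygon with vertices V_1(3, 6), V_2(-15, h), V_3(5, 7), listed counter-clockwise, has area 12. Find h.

-15

Write out the shoelace sum; only the two edges meeting at V_2 involve h:
2·Area = [(3·h − (-15)·6) + ((-15)·7 − 5·h)] + 9
       = -2·h + -6 = 24
⇒ h = -15.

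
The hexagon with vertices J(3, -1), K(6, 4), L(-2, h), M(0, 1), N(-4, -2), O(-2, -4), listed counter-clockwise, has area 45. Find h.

The doubled signed area Σ (x_i y_{i+1} − x_{i+1} y_i) is linear in h.
With h=0 it equals 54; the coefficient of h is 6 (from the two edges through L).
So 6·h + 54 = 2·45 = 90 ⇒ h = 6.

6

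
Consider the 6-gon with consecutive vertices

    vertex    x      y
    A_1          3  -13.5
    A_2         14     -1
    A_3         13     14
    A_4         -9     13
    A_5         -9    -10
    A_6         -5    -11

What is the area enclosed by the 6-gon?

Apply the shoelace formula: 2A = Σ (x_i·y_{i+1} − x_{i+1}·y_i), indices taken mod 6.
A_1→A_2: (3)(-1) − (14)(-13.5) = 186
A_2→A_3: (14)(14) − (13)(-1) = 209
A_3→A_4: (13)(13) − (-9)(14) = 295
A_4→A_5: (-9)(-10) − (-9)(13) = 207
A_5→A_6: (-9)(-11) − (-5)(-10) = 49
A_6→A_1: (-5)(-13.5) − (3)(-11) = 100.5
Σ = 1046.5
Area = |Σ|/2 = 523.25.

523.25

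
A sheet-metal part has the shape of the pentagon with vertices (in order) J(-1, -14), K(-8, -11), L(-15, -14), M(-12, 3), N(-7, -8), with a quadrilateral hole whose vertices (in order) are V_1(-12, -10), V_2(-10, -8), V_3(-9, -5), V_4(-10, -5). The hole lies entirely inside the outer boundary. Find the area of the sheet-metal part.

75.5

Outer boundary:
Apply the surveyor's formula: 2A = Σ (x_i·y_{i+1} − x_{i+1}·y_i), indices taken mod 5.
Σ = (-101) + (-53) + (-213) + (117) + (90) = -160
Area = |Σ|/2 = 80.
Hole:
Σ = (-4) + (-22) + (-5) + (40) = 9
Area = |Σ|/2 = 4.5.
Net area = 80 − 4.5 = 75.5.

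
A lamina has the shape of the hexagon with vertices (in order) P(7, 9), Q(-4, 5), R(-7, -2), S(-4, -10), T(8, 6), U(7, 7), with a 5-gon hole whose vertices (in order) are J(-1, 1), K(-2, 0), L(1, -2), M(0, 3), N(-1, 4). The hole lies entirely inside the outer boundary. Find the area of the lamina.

122.5

Outer boundary:
Σ = (71) + (43) + (62) + (56) + (14) + (14) = 260
Area = |Σ|/2 = 130.
Hole:
Σ = (2) + (4) + (3) + (3) + (3) = 15
Area = |Σ|/2 = 7.5.
Net area = 130 − 7.5 = 122.5.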